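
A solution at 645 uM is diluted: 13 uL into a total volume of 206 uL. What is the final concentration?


C2 = C1 * V1 / V2
C2 = 645 * 13 / 206
C2 = 40.7039 uM

40.7039 uM


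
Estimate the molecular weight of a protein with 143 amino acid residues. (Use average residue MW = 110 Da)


MW = n_residues * 110 Da
MW = 143 * 110
MW = 15730 Da

15730 Da


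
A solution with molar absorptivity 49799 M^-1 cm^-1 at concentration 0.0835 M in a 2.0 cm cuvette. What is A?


A = epsilon * c * l
A = 49799 * 0.0835 * 2.0
A = 8316.433

8316.433


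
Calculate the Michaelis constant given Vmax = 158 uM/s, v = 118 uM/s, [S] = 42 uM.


Km = [S] * (Vmax - v) / v
Km = 42 * (158 - 118) / 118
Km = 14.2373 uM

14.2373 uM


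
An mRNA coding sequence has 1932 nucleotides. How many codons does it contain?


codons = nucleotides / 3
codons = 1932 / 3 = 644

644


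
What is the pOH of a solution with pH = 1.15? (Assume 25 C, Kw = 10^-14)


pOH = 14 - pH
pOH = 14 - 1.15
pOH = 12.85

12.85


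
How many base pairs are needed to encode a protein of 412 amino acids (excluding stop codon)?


Each amino acid = 1 codon = 3 bp
bp = 412 * 3 = 1236 bp

1236 bp


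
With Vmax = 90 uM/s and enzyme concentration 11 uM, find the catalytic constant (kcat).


kcat = Vmax / [E]t
kcat = 90 / 11
kcat = 8.1818 s^-1

8.1818 s^-1


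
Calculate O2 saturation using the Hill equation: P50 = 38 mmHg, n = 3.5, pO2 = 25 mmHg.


Y = pO2^n / (P50^n + pO2^n)
Y = 25^3.5 / (38^3.5 + 25^3.5)
Y = 18.76%

18.76%


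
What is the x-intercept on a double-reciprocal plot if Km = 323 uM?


x-intercept = -1/Km
= -1/323
= -0.0031 1/uM

-0.0031 1/uM


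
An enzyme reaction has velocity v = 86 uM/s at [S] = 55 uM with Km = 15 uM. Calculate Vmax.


Vmax = v * (Km + [S]) / [S]
Vmax = 86 * (15 + 55) / 55
Vmax = 109.4545 uM/s

109.4545 uM/s


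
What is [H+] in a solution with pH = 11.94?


[H+] = 10^(-pH)
[H+] = 10^(-11.94)
[H+] = 1.148e-12 M

1.148e-12 M


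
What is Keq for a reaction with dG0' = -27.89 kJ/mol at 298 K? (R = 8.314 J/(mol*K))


Keq = exp(-dG0 * 1000 / (R * T))
Keq = exp(-(-27.89) * 1000 / (8.314 * 298))
Keq = 77419.0921

77419.0921


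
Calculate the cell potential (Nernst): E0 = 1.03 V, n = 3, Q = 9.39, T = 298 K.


E = E0 - (RT/nF) * ln(Q)
E = 1.03 - (8.314 * 298 / (3 * 96485)) * ln(9.39)
E = 1.0108 V

1.0108 V


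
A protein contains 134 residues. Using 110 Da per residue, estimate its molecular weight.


MW = n_residues * 110 Da
MW = 134 * 110
MW = 14740 Da

14740 Da


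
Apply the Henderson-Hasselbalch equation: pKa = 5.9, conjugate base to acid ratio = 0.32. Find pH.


pH = pKa + log10([A-]/[HA])
pH = 5.9 + log10(0.32)
pH = 5.4051

5.4051


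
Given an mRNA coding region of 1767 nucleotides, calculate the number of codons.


codons = nucleotides / 3
codons = 1767 / 3 = 589

589


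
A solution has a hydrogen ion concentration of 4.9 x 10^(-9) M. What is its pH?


pH = -log10([H+])
pH = -log10(4.9 x 10^(-9))
pH = 8.3098

8.3098


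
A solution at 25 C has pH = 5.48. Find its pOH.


pOH = 14 - pH
pOH = 14 - 5.48
pOH = 8.52

8.52


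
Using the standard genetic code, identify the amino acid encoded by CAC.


Standard genetic code lookup.
Codon CAC -> His

His


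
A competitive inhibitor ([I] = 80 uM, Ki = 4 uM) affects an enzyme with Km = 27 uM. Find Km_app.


Km_app = Km * (1 + [I]/Ki)
Km_app = 27 * (1 + 80/4)
Km_app = 567.0 uM

567.0 uM


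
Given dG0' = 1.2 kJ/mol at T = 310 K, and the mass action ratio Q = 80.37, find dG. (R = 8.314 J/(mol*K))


dG = dG0' + RT * ln(Q) / 1000
dG = 1.2 + 8.314 * 310 * ln(80.37) / 1000
dG = 12.5059 kJ/mol

12.5059 kJ/mol


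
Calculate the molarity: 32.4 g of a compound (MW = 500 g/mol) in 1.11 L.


C = (mass / MW) / volume
C = (32.4 / 500) / 1.11
C = 0.0584 M

0.0584 M


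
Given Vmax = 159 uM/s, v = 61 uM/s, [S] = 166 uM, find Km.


Km = [S] * (Vmax - v) / v
Km = 166 * (159 - 61) / 61
Km = 266.6885 uM

266.6885 uM


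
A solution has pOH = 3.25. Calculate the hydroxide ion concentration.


[OH-] = 10^(-pOH)
[OH-] = 10^(-3.25)
[OH-] = 5.623e-04 M

5.623e-04 M


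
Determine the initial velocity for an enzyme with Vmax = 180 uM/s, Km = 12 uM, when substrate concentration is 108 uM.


v = Vmax * [S] / (Km + [S])
v = 180 * 108 / (12 + 108)
v = 162.0 uM/s

162.0 uM/s


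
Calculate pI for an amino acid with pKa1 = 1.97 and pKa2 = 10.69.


pI = (pKa1 + pKa2) / 2
pI = (1.97 + 10.69) / 2
pI = 6.33

6.33


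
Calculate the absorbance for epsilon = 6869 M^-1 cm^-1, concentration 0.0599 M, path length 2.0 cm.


A = epsilon * c * l
A = 6869 * 0.0599 * 2.0
A = 822.9062

822.9062


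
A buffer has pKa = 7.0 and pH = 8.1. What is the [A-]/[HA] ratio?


[A-]/[HA] = 10^(pH - pKa)
= 10^(8.1 - 7.0)
= 12.5893

12.5893


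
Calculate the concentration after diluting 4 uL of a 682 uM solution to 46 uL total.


C2 = C1 * V1 / V2
C2 = 682 * 4 / 46
C2 = 59.3043 uM

59.3043 uM


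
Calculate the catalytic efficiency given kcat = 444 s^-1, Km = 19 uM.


Catalytic efficiency = kcat / Km
= 444 / 19
= 23.3684 uM^-1*s^-1

23.3684 uM^-1*s^-1


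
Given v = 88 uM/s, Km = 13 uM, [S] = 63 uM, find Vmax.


Vmax = v * (Km + [S]) / [S]
Vmax = 88 * (13 + 63) / 63
Vmax = 106.1587 uM/s

106.1587 uM/s


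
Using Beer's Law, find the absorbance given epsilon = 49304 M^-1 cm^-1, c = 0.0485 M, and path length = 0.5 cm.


A = epsilon * c * l
A = 49304 * 0.0485 * 0.5
A = 1195.622

1195.622


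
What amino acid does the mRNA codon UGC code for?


Standard genetic code lookup.
Codon UGC -> Cys

Cys


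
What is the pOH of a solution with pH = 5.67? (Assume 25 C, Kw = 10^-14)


pOH = 14 - pH
pOH = 14 - 5.67
pOH = 8.33

8.33


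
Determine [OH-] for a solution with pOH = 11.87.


[OH-] = 10^(-pOH)
[OH-] = 10^(-11.87)
[OH-] = 1.349e-12 M

1.349e-12 M


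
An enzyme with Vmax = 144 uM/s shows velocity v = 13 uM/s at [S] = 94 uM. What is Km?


Km = [S] * (Vmax - v) / v
Km = 94 * (144 - 13) / 13
Km = 947.2308 uM

947.2308 uM


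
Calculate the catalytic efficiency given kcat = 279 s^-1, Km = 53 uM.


Catalytic efficiency = kcat / Km
= 279 / 53
= 5.2642 uM^-1*s^-1

5.2642 uM^-1*s^-1


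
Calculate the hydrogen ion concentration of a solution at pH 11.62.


[H+] = 10^(-pH)
[H+] = 10^(-11.62)
[H+] = 2.399e-12 M

2.399e-12 M


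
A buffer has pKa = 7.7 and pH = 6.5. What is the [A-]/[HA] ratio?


[A-]/[HA] = 10^(pH - pKa)
= 10^(6.5 - 7.7)
= 0.0631

0.0631


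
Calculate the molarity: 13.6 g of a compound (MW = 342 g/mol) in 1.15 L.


C = (mass / MW) / volume
C = (13.6 / 342) / 1.15
C = 0.0346 M

0.0346 M


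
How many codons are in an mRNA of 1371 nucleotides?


codons = nucleotides / 3
codons = 1371 / 3 = 457

457


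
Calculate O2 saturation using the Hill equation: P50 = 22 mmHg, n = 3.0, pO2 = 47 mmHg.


Y = pO2^n / (P50^n + pO2^n)
Y = 47^3.0 / (22^3.0 + 47^3.0)
Y = 90.7%

90.7%


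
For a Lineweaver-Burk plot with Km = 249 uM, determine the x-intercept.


x-intercept = -1/Km
= -1/249
= -0.004 1/uM

-0.004 1/uM


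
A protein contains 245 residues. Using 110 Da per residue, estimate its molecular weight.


MW = n_residues * 110 Da
MW = 245 * 110
MW = 26950 Da

26950 Da


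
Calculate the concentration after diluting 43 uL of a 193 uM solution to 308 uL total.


C2 = C1 * V1 / V2
C2 = 193 * 43 / 308
C2 = 26.9448 uM

26.9448 uM


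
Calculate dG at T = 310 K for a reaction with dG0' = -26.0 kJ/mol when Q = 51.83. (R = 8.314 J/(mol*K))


dG = dG0' + RT * ln(Q) / 1000
dG = -26.0 + 8.314 * 310 * ln(51.83) / 1000
dG = -15.8247 kJ/mol

-15.8247 kJ/mol


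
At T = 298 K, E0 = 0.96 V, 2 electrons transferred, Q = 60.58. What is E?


E = E0 - (RT/nF) * ln(Q)
E = 0.96 - (8.314 * 298 / (2 * 96485)) * ln(60.58)
E = 0.9073 V

0.9073 V


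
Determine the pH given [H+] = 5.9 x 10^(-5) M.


pH = -log10([H+])
pH = -log10(5.9 x 10^(-5))
pH = 4.2291

4.2291


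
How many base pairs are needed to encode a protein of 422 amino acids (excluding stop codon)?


Each amino acid = 1 codon = 3 bp
bp = 422 * 3 = 1266 bp

1266 bp


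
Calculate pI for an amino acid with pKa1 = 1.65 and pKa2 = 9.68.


pI = (pKa1 + pKa2) / 2
pI = (1.65 + 9.68) / 2
pI = 5.665

5.665


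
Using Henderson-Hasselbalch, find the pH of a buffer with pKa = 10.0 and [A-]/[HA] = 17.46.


pH = pKa + log10([A-]/[HA])
pH = 10.0 + log10(17.46)
pH = 11.242

11.242


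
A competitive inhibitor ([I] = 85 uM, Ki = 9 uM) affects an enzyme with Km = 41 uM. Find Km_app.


Km_app = Km * (1 + [I]/Ki)
Km_app = 41 * (1 + 85/9)
Km_app = 428.2222 uM

428.2222 uM


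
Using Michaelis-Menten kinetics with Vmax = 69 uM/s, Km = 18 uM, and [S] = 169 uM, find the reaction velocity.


v = Vmax * [S] / (Km + [S])
v = 69 * 169 / (18 + 169)
v = 62.3583 uM/s

62.3583 uM/s


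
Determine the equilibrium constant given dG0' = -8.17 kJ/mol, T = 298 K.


Keq = exp(-dG0 * 1000 / (R * T))
Keq = exp(-(-8.17) * 1000 / (8.314 * 298))
Keq = 27.0472

27.0472


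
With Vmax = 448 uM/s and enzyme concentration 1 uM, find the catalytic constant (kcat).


kcat = Vmax / [E]t
kcat = 448 / 1
kcat = 448.0 s^-1

448.0 s^-1


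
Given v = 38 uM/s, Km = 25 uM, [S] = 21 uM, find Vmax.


Vmax = v * (Km + [S]) / [S]
Vmax = 38 * (25 + 21) / 21
Vmax = 83.2381 uM/s

83.2381 uM/s


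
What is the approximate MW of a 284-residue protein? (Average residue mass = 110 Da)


MW = n_residues * 110 Da
MW = 284 * 110
MW = 31240 Da

31240 Da


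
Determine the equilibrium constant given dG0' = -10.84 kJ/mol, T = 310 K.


Keq = exp(-dG0 * 1000 / (R * T))
Keq = exp(-(-10.84) * 1000 / (8.314 * 310))
Keq = 67.0801

67.0801


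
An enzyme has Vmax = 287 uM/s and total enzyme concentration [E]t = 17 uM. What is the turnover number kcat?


kcat = Vmax / [E]t
kcat = 287 / 17
kcat = 16.8824 s^-1

16.8824 s^-1


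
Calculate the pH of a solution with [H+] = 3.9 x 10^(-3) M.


pH = -log10([H+])
pH = -log10(3.9 x 10^(-3))
pH = 2.4089

2.4089


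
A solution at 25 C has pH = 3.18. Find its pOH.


pOH = 14 - pH
pOH = 14 - 3.18
pOH = 10.82

10.82


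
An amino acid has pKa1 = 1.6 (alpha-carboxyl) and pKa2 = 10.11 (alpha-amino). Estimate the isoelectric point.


pI = (pKa1 + pKa2) / 2
pI = (1.6 + 10.11) / 2
pI = 5.855

5.855


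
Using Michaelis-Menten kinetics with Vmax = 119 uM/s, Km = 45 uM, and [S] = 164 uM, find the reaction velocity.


v = Vmax * [S] / (Km + [S])
v = 119 * 164 / (45 + 164)
v = 93.378 uM/s

93.378 uM/s


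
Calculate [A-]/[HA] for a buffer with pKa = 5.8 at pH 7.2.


[A-]/[HA] = 10^(pH - pKa)
= 10^(7.2 - 5.8)
= 25.1189

25.1189


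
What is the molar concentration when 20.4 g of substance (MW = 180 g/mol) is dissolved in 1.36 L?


C = (mass / MW) / volume
C = (20.4 / 180) / 1.36
C = 0.0833 M

0.0833 M


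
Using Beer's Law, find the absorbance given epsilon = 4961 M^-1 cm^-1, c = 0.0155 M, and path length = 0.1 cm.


A = epsilon * c * l
A = 4961 * 0.0155 * 0.1
A = 7.6896

7.6896


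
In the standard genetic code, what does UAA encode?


Standard genetic code lookup.
Codon UAA -> Stop

Stop


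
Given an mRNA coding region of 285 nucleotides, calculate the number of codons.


codons = nucleotides / 3
codons = 285 / 3 = 95

95


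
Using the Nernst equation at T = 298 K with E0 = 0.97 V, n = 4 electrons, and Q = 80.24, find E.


E = E0 - (RT/nF) * ln(Q)
E = 0.97 - (8.314 * 298 / (4 * 96485)) * ln(80.24)
E = 0.9419 V

0.9419 V


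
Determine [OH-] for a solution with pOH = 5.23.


[OH-] = 10^(-pOH)
[OH-] = 10^(-5.23)
[OH-] = 5.888e-06 M

5.888e-06 M


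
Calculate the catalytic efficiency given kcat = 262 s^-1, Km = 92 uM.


Catalytic efficiency = kcat / Km
= 262 / 92
= 2.8478 uM^-1*s^-1

2.8478 uM^-1*s^-1


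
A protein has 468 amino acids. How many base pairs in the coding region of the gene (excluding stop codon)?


Each amino acid = 1 codon = 3 bp
bp = 468 * 3 = 1404 bp

1404 bp


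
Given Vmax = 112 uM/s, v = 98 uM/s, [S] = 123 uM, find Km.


Km = [S] * (Vmax - v) / v
Km = 123 * (112 - 98) / 98
Km = 17.5714 uM

17.5714 uM


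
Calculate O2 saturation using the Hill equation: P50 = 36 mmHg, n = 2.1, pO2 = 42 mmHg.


Y = pO2^n / (P50^n + pO2^n)
Y = 42^2.1 / (36^2.1 + 42^2.1)
Y = 58.02%

58.02%


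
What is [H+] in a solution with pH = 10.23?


[H+] = 10^(-pH)
[H+] = 10^(-10.23)
[H+] = 5.888e-11 M

5.888e-11 M


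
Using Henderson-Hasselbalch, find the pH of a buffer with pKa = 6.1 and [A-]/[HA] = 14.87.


pH = pKa + log10([A-]/[HA])
pH = 6.1 + log10(14.87)
pH = 7.2723

7.2723


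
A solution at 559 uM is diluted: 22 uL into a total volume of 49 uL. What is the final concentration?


C2 = C1 * V1 / V2
C2 = 559 * 22 / 49
C2 = 250.9796 uM

250.9796 uM


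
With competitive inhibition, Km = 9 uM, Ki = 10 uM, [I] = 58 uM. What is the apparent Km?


Km_app = Km * (1 + [I]/Ki)
Km_app = 9 * (1 + 58/10)
Km_app = 61.2 uM

61.2 uM


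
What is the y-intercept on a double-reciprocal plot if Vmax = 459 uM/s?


y-intercept = 1/Vmax
= 1/459
= 0.0022 s/uM

0.0022 s/uM


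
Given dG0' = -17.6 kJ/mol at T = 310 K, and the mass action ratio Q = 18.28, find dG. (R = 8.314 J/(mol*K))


dG = dG0' + RT * ln(Q) / 1000
dG = -17.6 + 8.314 * 310 * ln(18.28) / 1000
dG = -10.1107 kJ/mol

-10.1107 kJ/mol


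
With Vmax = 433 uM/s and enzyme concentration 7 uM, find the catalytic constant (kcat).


kcat = Vmax / [E]t
kcat = 433 / 7
kcat = 61.8571 s^-1

61.8571 s^-1


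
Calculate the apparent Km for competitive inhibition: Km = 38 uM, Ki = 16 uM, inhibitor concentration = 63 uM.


Km_app = Km * (1 + [I]/Ki)
Km_app = 38 * (1 + 63/16)
Km_app = 187.625 uM

187.625 uM


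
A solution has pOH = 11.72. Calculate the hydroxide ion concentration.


[OH-] = 10^(-pOH)
[OH-] = 10^(-11.72)
[OH-] = 1.905e-12 M

1.905e-12 M


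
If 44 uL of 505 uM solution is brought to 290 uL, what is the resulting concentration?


C2 = C1 * V1 / V2
C2 = 505 * 44 / 290
C2 = 76.6207 uM

76.6207 uM


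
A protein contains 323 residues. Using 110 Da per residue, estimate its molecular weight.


MW = n_residues * 110 Da
MW = 323 * 110
MW = 35530 Da

35530 Da


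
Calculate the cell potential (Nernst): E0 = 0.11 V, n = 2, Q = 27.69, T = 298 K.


E = E0 - (RT/nF) * ln(Q)
E = 0.11 - (8.314 * 298 / (2 * 96485)) * ln(27.69)
E = 0.0674 V

0.0674 V


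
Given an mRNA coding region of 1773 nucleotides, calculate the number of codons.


codons = nucleotides / 3
codons = 1773 / 3 = 591

591


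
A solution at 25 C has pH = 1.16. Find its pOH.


pOH = 14 - pH
pOH = 14 - 1.16
pOH = 12.84

12.84


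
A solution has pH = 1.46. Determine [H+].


[H+] = 10^(-pH)
[H+] = 10^(-1.46)
[H+] = 0.0347 M

0.0347 M


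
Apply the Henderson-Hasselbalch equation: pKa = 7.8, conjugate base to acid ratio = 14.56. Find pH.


pH = pKa + log10([A-]/[HA])
pH = 7.8 + log10(14.56)
pH = 8.9632

8.9632


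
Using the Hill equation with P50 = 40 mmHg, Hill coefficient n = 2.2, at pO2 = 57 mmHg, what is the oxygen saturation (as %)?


Y = pO2^n / (P50^n + pO2^n)
Y = 57^2.2 / (40^2.2 + 57^2.2)
Y = 68.55%

68.55%


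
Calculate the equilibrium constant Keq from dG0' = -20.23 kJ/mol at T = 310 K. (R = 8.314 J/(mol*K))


Keq = exp(-dG0 * 1000 / (R * T))
Keq = exp(-(-20.23) * 1000 / (8.314 * 310))
Keq = 2563.6257

2563.6257


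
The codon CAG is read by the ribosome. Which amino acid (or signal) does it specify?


Standard genetic code lookup.
Codon CAG -> Gln

Gln


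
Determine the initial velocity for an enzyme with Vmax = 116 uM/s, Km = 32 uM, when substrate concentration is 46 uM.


v = Vmax * [S] / (Km + [S])
v = 116 * 46 / (32 + 46)
v = 68.4103 uM/s

68.4103 uM/s


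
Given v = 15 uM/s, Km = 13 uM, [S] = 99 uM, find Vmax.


Vmax = v * (Km + [S]) / [S]
Vmax = 15 * (13 + 99) / 99
Vmax = 16.9697 uM/s

16.9697 uM/s


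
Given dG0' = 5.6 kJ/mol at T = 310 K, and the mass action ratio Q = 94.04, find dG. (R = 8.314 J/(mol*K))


dG = dG0' + RT * ln(Q) / 1000
dG = 5.6 + 8.314 * 310 * ln(94.04) / 1000
dG = 17.3107 kJ/mol

17.3107 kJ/mol


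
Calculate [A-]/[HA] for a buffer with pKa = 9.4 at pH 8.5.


[A-]/[HA] = 10^(pH - pKa)
= 10^(8.5 - 9.4)
= 0.1259

0.1259


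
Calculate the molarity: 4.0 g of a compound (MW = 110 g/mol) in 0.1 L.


C = (mass / MW) / volume
C = (4.0 / 110) / 0.1
C = 0.3636 M

0.3636 M


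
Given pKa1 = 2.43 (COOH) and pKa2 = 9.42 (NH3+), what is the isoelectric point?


pI = (pKa1 + pKa2) / 2
pI = (2.43 + 9.42) / 2
pI = 5.925

5.925


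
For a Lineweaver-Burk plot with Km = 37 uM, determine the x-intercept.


x-intercept = -1/Km
= -1/37
= -0.027 1/uM

-0.027 1/uM


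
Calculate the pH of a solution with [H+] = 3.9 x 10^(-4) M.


pH = -log10([H+])
pH = -log10(3.9 x 10^(-4))
pH = 3.4089

3.4089


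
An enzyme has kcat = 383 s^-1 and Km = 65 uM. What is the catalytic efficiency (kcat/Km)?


Catalytic efficiency = kcat / Km
= 383 / 65
= 5.8923 uM^-1*s^-1

5.8923 uM^-1*s^-1


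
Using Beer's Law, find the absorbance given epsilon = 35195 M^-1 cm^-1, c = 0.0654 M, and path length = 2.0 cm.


A = epsilon * c * l
A = 35195 * 0.0654 * 2.0
A = 4603.506

4603.506


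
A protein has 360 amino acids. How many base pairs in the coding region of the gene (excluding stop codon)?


Each amino acid = 1 codon = 3 bp
bp = 360 * 3 = 1080 bp

1080 bp


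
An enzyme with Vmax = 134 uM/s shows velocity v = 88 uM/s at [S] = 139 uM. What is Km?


Km = [S] * (Vmax - v) / v
Km = 139 * (134 - 88) / 88
Km = 72.6591 uM

72.6591 uM


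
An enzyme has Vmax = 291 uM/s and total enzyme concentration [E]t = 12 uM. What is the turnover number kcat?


kcat = Vmax / [E]t
kcat = 291 / 12
kcat = 24.25 s^-1

24.25 s^-1


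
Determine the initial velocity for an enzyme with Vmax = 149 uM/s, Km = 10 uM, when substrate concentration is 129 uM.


v = Vmax * [S] / (Km + [S])
v = 149 * 129 / (10 + 129)
v = 138.2806 uM/s

138.2806 uM/s


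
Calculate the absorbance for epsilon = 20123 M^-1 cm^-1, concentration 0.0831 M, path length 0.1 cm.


A = epsilon * c * l
A = 20123 * 0.0831 * 0.1
A = 167.2221

167.2221


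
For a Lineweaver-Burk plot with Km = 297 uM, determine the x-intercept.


x-intercept = -1/Km
= -1/297
= -0.0034 1/uM

-0.0034 1/uM


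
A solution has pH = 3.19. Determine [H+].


[H+] = 10^(-pH)
[H+] = 10^(-3.19)
[H+] = 6.457e-04 M

6.457e-04 M


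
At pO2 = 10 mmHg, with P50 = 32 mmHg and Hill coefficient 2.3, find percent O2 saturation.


Y = pO2^n / (P50^n + pO2^n)
Y = 10^2.3 / (32^2.3 + 10^2.3)
Y = 6.44%

6.44%


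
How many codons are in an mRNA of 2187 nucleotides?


codons = nucleotides / 3
codons = 2187 / 3 = 729

729


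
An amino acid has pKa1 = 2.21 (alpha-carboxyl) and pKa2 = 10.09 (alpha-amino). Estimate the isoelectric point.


pI = (pKa1 + pKa2) / 2
pI = (2.21 + 10.09) / 2
pI = 6.15

6.15


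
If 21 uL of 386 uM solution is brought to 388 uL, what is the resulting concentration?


C2 = C1 * V1 / V2
C2 = 386 * 21 / 388
C2 = 20.8918 uM

20.8918 uM


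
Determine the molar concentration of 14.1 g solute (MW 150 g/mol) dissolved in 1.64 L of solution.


C = (mass / MW) / volume
C = (14.1 / 150) / 1.64
C = 0.0573 M

0.0573 M


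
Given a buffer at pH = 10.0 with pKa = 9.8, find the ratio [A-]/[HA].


[A-]/[HA] = 10^(pH - pKa)
= 10^(10.0 - 9.8)
= 1.5849

1.5849


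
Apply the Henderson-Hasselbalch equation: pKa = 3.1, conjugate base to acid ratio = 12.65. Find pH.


pH = pKa + log10([A-]/[HA])
pH = 3.1 + log10(12.65)
pH = 4.2021

4.2021


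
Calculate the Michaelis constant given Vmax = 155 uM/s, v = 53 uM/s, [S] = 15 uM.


Km = [S] * (Vmax - v) / v
Km = 15 * (155 - 53) / 53
Km = 28.8679 uM

28.8679 uM


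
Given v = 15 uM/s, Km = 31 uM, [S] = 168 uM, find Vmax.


Vmax = v * (Km + [S]) / [S]
Vmax = 15 * (31 + 168) / 168
Vmax = 17.7679 uM/s

17.7679 uM/s


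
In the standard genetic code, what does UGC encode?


Standard genetic code lookup.
Codon UGC -> Cys

Cys


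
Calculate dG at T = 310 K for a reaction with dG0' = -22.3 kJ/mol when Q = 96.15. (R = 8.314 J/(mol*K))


dG = dG0' + RT * ln(Q) / 1000
dG = -22.3 + 8.314 * 310 * ln(96.15) / 1000
dG = -10.5321 kJ/mol

-10.5321 kJ/mol


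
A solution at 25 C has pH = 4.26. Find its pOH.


pOH = 14 - pH
pOH = 14 - 4.26
pOH = 9.74

9.74


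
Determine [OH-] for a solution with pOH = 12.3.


[OH-] = 10^(-pOH)
[OH-] = 10^(-12.3)
[OH-] = 5.012e-13 M

5.012e-13 M


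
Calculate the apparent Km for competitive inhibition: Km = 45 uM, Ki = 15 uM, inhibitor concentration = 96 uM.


Km_app = Km * (1 + [I]/Ki)
Km_app = 45 * (1 + 96/15)
Km_app = 333.0 uM

333.0 uM


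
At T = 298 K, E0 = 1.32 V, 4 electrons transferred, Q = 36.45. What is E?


E = E0 - (RT/nF) * ln(Q)
E = 1.32 - (8.314 * 298 / (4 * 96485)) * ln(36.45)
E = 1.2969 V

1.2969 V


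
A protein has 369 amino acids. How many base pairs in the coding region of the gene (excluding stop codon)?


Each amino acid = 1 codon = 3 bp
bp = 369 * 3 = 1107 bp

1107 bp


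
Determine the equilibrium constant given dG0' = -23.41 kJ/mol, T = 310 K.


Keq = exp(-dG0 * 1000 / (R * T))
Keq = exp(-(-23.41) * 1000 / (8.314 * 310))
Keq = 8804.4105

8804.4105


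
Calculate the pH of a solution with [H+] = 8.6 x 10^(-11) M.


pH = -log10([H+])
pH = -log10(8.6 x 10^(-11))
pH = 10.0655

10.0655


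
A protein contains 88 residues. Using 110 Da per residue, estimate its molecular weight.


MW = n_residues * 110 Da
MW = 88 * 110
MW = 9680 Da

9680 Da


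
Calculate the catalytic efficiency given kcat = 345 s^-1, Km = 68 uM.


Catalytic efficiency = kcat / Km
= 345 / 68
= 5.0735 uM^-1*s^-1

5.0735 uM^-1*s^-1


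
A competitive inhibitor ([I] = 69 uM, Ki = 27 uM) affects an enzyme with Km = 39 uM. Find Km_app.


Km_app = Km * (1 + [I]/Ki)
Km_app = 39 * (1 + 69/27)
Km_app = 138.6667 uM

138.6667 uM


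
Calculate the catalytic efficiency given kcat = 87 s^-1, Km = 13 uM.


Catalytic efficiency = kcat / Km
= 87 / 13
= 6.6923 uM^-1*s^-1

6.6923 uM^-1*s^-1


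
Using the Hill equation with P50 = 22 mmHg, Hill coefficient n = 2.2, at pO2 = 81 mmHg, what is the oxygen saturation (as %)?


Y = pO2^n / (P50^n + pO2^n)
Y = 81^2.2 / (22^2.2 + 81^2.2)
Y = 94.62%

94.62%


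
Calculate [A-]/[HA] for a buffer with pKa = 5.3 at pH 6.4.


[A-]/[HA] = 10^(pH - pKa)
= 10^(6.4 - 5.3)
= 12.5893

12.5893


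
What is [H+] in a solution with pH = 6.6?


[H+] = 10^(-pH)
[H+] = 10^(-6.6)
[H+] = 2.512e-07 M

2.512e-07 M


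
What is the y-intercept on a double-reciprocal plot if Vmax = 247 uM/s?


y-intercept = 1/Vmax
= 1/247
= 0.004 s/uM

0.004 s/uM


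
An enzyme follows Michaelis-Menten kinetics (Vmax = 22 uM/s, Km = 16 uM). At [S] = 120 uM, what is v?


v = Vmax * [S] / (Km + [S])
v = 22 * 120 / (16 + 120)
v = 19.4118 uM/s

19.4118 uM/s


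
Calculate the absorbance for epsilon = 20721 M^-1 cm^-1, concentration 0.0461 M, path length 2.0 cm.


A = epsilon * c * l
A = 20721 * 0.0461 * 2.0
A = 1910.4762

1910.4762


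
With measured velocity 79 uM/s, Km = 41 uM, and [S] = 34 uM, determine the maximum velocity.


Vmax = v * (Km + [S]) / [S]
Vmax = 79 * (41 + 34) / 34
Vmax = 174.2647 uM/s

174.2647 uM/s


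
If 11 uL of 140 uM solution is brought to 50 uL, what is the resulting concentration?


C2 = C1 * V1 / V2
C2 = 140 * 11 / 50
C2 = 30.8 uM

30.8 uM


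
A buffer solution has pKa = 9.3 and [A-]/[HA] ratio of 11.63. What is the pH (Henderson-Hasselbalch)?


pH = pKa + log10([A-]/[HA])
pH = 9.3 + log10(11.63)
pH = 10.3656

10.3656


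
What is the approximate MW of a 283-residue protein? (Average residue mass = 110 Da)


MW = n_residues * 110 Da
MW = 283 * 110
MW = 31130 Da

31130 Da


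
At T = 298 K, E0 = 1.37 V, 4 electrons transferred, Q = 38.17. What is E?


E = E0 - (RT/nF) * ln(Q)
E = 1.37 - (8.314 * 298 / (4 * 96485)) * ln(38.17)
E = 1.3466 V

1.3466 V


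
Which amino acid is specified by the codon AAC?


Standard genetic code lookup.
Codon AAC -> Asn

Asn


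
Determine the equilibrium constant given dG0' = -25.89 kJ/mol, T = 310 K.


Keq = exp(-dG0 * 1000 / (R * T))
Keq = exp(-(-25.89) * 1000 / (8.314 * 310))
Keq = 23045.8374

23045.8374


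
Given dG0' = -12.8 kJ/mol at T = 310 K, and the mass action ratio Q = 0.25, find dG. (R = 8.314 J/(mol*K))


dG = dG0' + RT * ln(Q) / 1000
dG = -12.8 + 8.314 * 310 * ln(0.25) / 1000
dG = -16.373 kJ/mol

-16.373 kJ/mol


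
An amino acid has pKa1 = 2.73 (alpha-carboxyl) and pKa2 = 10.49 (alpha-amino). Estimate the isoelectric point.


pI = (pKa1 + pKa2) / 2
pI = (2.73 + 10.49) / 2
pI = 6.61

6.61


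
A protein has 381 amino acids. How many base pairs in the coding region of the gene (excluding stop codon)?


Each amino acid = 1 codon = 3 bp
bp = 381 * 3 = 1143 bp

1143 bp


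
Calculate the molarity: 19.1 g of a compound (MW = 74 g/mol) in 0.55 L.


C = (mass / MW) / volume
C = (19.1 / 74) / 0.55
C = 0.4693 M

0.4693 M


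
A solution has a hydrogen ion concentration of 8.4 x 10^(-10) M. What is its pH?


pH = -log10([H+])
pH = -log10(8.4 x 10^(-10))
pH = 9.0757

9.0757


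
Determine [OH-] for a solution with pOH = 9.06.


[OH-] = 10^(-pOH)
[OH-] = 10^(-9.06)
[OH-] = 8.710e-10 M

8.710e-10 M


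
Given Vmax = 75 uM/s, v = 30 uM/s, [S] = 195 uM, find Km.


Km = [S] * (Vmax - v) / v
Km = 195 * (75 - 30) / 30
Km = 292.5 uM

292.5 uM


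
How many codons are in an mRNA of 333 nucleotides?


codons = nucleotides / 3
codons = 333 / 3 = 111

111


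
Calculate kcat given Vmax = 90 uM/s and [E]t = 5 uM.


kcat = Vmax / [E]t
kcat = 90 / 5
kcat = 18.0 s^-1

18.0 s^-1


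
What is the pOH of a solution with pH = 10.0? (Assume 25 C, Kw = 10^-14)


pOH = 14 - pH
pOH = 14 - 10.0
pOH = 4.0

4.0


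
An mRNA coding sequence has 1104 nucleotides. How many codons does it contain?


codons = nucleotides / 3
codons = 1104 / 3 = 368

368


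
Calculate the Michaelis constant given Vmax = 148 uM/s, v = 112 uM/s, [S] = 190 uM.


Km = [S] * (Vmax - v) / v
Km = 190 * (148 - 112) / 112
Km = 61.0714 uM

61.0714 uM


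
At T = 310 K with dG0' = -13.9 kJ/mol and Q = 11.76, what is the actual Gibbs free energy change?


dG = dG0' + RT * ln(Q) / 1000
dG = -13.9 + 8.314 * 310 * ln(11.76) / 1000
dG = -7.5476 kJ/mol

-7.5476 kJ/mol


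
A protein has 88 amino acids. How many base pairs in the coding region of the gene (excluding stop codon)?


Each amino acid = 1 codon = 3 bp
bp = 88 * 3 = 264 bp

264 bp


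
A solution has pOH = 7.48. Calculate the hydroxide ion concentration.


[OH-] = 10^(-pOH)
[OH-] = 10^(-7.48)
[OH-] = 3.311e-08 M

3.311e-08 M


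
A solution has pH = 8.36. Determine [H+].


[H+] = 10^(-pH)
[H+] = 10^(-8.36)
[H+] = 4.365e-09 M

4.365e-09 M


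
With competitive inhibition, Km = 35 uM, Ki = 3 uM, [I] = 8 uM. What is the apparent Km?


Km_app = Km * (1 + [I]/Ki)
Km_app = 35 * (1 + 8/3)
Km_app = 128.3333 uM

128.3333 uM


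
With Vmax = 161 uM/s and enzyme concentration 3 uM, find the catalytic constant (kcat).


kcat = Vmax / [E]t
kcat = 161 / 3
kcat = 53.6667 s^-1

53.6667 s^-1


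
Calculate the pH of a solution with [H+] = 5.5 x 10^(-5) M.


pH = -log10([H+])
pH = -log10(5.5 x 10^(-5))
pH = 4.2596

4.2596


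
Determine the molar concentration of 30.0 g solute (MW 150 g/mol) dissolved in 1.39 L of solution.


C = (mass / MW) / volume
C = (30.0 / 150) / 1.39
C = 0.1439 M

0.1439 M


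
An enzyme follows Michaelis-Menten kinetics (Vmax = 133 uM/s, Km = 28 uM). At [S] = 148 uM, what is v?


v = Vmax * [S] / (Km + [S])
v = 133 * 148 / (28 + 148)
v = 111.8409 uM/s

111.8409 uM/s


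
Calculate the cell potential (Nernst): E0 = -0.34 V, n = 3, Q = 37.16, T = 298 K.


E = E0 - (RT/nF) * ln(Q)
E = -0.34 - (8.314 * 298 / (3 * 96485)) * ln(37.16)
E = -0.3709 V

-0.3709 V


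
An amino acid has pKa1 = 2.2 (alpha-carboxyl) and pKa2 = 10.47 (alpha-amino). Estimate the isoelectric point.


pI = (pKa1 + pKa2) / 2
pI = (2.2 + 10.47) / 2
pI = 6.335

6.335


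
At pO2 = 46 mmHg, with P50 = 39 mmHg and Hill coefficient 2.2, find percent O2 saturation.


Y = pO2^n / (P50^n + pO2^n)
Y = 46^2.2 / (39^2.2 + 46^2.2)
Y = 58.98%

58.98%


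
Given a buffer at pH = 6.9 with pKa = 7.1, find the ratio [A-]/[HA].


[A-]/[HA] = 10^(pH - pKa)
= 10^(6.9 - 7.1)
= 0.631

0.631


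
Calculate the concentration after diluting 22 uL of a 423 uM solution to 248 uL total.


C2 = C1 * V1 / V2
C2 = 423 * 22 / 248
C2 = 37.5242 uM

37.5242 uM


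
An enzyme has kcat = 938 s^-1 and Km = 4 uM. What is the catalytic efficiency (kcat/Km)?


Catalytic efficiency = kcat / Km
= 938 / 4
= 234.5 uM^-1*s^-1

234.5 uM^-1*s^-1


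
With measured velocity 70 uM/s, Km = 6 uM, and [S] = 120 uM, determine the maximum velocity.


Vmax = v * (Km + [S]) / [S]
Vmax = 70 * (6 + 120) / 120
Vmax = 73.5 uM/s

73.5 uM/s


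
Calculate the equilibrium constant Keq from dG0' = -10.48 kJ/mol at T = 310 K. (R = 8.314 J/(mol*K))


Keq = exp(-dG0 * 1000 / (R * T))
Keq = exp(-(-10.48) * 1000 / (8.314 * 310))
Keq = 58.3353

58.3353


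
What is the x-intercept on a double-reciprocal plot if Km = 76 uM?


x-intercept = -1/Km
= -1/76
= -0.0132 1/uM

-0.0132 1/uM


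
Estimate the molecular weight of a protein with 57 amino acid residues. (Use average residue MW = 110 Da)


MW = n_residues * 110 Da
MW = 57 * 110
MW = 6270 Da

6270 Da


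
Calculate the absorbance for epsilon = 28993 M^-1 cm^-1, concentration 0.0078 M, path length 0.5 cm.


A = epsilon * c * l
A = 28993 * 0.0078 * 0.5
A = 113.0727

113.0727


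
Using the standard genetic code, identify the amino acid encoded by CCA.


Standard genetic code lookup.
Codon CCA -> Pro

Pro


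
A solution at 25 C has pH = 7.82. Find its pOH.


pOH = 14 - pH
pOH = 14 - 7.82
pOH = 6.18

6.18


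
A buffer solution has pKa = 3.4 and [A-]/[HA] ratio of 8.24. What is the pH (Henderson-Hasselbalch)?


pH = pKa + log10([A-]/[HA])
pH = 3.4 + log10(8.24)
pH = 4.3159

4.3159


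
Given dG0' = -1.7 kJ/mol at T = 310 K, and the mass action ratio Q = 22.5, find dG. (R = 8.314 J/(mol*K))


dG = dG0' + RT * ln(Q) / 1000
dG = -1.7 + 8.314 * 310 * ln(22.5) / 1000
dG = 6.3246 kJ/mol

6.3246 kJ/mol


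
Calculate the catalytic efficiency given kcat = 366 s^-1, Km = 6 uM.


Catalytic efficiency = kcat / Km
= 366 / 6
= 61.0 uM^-1*s^-1

61.0 uM^-1*s^-1


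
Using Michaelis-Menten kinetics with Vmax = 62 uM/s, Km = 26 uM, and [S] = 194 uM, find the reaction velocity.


v = Vmax * [S] / (Km + [S])
v = 62 * 194 / (26 + 194)
v = 54.6727 uM/s

54.6727 uM/s


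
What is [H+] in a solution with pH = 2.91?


[H+] = 10^(-pH)
[H+] = 10^(-2.91)
[H+] = 0.0012 M

0.0012 M


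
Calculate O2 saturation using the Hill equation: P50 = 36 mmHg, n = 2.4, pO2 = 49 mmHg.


Y = pO2^n / (P50^n + pO2^n)
Y = 49^2.4 / (36^2.4 + 49^2.4)
Y = 67.7%

67.7%


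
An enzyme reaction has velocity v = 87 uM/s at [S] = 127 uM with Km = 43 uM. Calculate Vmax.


Vmax = v * (Km + [S]) / [S]
Vmax = 87 * (43 + 127) / 127
Vmax = 116.4567 uM/s

116.4567 uM/s


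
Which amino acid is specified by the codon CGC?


Standard genetic code lookup.
Codon CGC -> Arg

Arg


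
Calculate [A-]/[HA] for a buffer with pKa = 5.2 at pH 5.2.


[A-]/[HA] = 10^(pH - pKa)
= 10^(5.2 - 5.2)
= 1.0

1.0


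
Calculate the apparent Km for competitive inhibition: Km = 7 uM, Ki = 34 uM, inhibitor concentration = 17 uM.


Km_app = Km * (1 + [I]/Ki)
Km_app = 7 * (1 + 17/34)
Km_app = 10.5 uM

10.5 uM


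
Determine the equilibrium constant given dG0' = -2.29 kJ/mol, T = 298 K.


Keq = exp(-dG0 * 1000 / (R * T))
Keq = exp(-(-2.29) * 1000 / (8.314 * 298))
Keq = 2.5201

2.5201


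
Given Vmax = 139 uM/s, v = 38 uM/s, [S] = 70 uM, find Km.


Km = [S] * (Vmax - v) / v
Km = 70 * (139 - 38) / 38
Km = 186.0526 uM

186.0526 uM


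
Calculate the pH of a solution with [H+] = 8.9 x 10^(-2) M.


pH = -log10([H+])
pH = -log10(8.9 x 10^(-2))
pH = 1.0506

1.0506


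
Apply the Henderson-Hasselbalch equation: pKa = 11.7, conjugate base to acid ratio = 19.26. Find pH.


pH = pKa + log10([A-]/[HA])
pH = 11.7 + log10(19.26)
pH = 12.9847

12.9847


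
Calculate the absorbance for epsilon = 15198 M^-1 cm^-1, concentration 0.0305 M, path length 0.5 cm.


A = epsilon * c * l
A = 15198 * 0.0305 * 0.5
A = 231.7695

231.7695


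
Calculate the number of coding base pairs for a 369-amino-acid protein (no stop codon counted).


Each amino acid = 1 codon = 3 bp
bp = 369 * 3 = 1107 bp

1107 bp


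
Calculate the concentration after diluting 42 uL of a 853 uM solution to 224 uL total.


C2 = C1 * V1 / V2
C2 = 853 * 42 / 224
C2 = 159.9375 uM

159.9375 uM


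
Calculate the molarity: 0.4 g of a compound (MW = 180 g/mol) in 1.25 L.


C = (mass / MW) / volume
C = (0.4 / 180) / 1.25
C = 0.0018 M

0.0018 M


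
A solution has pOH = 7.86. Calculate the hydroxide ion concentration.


[OH-] = 10^(-pOH)
[OH-] = 10^(-7.86)
[OH-] = 1.380e-08 M

1.380e-08 M


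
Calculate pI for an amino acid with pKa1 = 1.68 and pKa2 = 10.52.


pI = (pKa1 + pKa2) / 2
pI = (1.68 + 10.52) / 2
pI = 6.1

6.1


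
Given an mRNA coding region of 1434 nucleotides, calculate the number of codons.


codons = nucleotides / 3
codons = 1434 / 3 = 478

478


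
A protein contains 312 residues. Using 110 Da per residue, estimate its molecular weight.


MW = n_residues * 110 Da
MW = 312 * 110
MW = 34320 Da

34320 Da


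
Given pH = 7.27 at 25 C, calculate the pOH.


pOH = 14 - pH
pOH = 14 - 7.27
pOH = 6.73

6.73


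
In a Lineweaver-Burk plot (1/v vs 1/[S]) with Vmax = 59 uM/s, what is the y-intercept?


y-intercept = 1/Vmax
= 1/59
= 0.0169 s/uM

0.0169 s/uM


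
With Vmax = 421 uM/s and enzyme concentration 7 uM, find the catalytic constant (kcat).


kcat = Vmax / [E]t
kcat = 421 / 7
kcat = 60.1429 s^-1

60.1429 s^-1


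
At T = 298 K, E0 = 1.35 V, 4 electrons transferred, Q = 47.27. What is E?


E = E0 - (RT/nF) * ln(Q)
E = 1.35 - (8.314 * 298 / (4 * 96485)) * ln(47.27)
E = 1.3252 V

1.3252 V


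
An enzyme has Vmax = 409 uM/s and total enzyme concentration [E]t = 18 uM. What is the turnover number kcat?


kcat = Vmax / [E]t
kcat = 409 / 18
kcat = 22.7222 s^-1

22.7222 s^-1


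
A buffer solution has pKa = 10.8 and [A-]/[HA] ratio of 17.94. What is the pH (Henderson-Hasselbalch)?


pH = pKa + log10([A-]/[HA])
pH = 10.8 + log10(17.94)
pH = 12.0538

12.0538


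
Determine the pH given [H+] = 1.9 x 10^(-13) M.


pH = -log10([H+])
pH = -log10(1.9 x 10^(-13))
pH = 12.7212

12.7212


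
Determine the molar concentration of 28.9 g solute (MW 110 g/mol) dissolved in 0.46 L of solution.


C = (mass / MW) / volume
C = (28.9 / 110) / 0.46
C = 0.5711 M

0.5711 M


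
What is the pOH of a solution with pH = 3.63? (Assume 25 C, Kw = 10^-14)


pOH = 14 - pH
pOH = 14 - 3.63
pOH = 10.37

10.37


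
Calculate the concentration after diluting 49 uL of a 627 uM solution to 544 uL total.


C2 = C1 * V1 / V2
C2 = 627 * 49 / 544
C2 = 56.4761 uM

56.4761 uM


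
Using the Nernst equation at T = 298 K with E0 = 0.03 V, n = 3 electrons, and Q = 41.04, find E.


E = E0 - (RT/nF) * ln(Q)
E = 0.03 - (8.314 * 298 / (3 * 96485)) * ln(41.04)
E = -0.0018 V

-0.0018 V


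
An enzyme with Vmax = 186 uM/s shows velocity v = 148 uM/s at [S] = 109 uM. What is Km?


Km = [S] * (Vmax - v) / v
Km = 109 * (186 - 148) / 148
Km = 27.9865 uM

27.9865 uM


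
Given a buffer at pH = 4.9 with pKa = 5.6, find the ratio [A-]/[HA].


[A-]/[HA] = 10^(pH - pKa)
= 10^(4.9 - 5.6)
= 0.1995

0.1995


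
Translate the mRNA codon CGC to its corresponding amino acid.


Standard genetic code lookup.
Codon CGC -> Arg

Arg


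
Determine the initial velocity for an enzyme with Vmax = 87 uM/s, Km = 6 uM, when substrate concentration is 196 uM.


v = Vmax * [S] / (Km + [S])
v = 87 * 196 / (6 + 196)
v = 84.4158 uM/s

84.4158 uM/s


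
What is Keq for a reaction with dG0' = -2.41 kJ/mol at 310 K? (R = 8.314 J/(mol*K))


Keq = exp(-dG0 * 1000 / (R * T))
Keq = exp(-(-2.41) * 1000 / (8.314 * 310))
Keq = 2.5474

2.5474


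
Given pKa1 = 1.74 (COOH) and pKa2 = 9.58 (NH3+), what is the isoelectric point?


pI = (pKa1 + pKa2) / 2
pI = (1.74 + 9.58) / 2
pI = 5.66

5.66


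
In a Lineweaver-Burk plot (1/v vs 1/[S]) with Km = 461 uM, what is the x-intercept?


x-intercept = -1/Km
= -1/461
= -0.0022 1/uM

-0.0022 1/uM


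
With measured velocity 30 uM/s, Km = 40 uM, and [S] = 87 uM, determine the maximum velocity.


Vmax = v * (Km + [S]) / [S]
Vmax = 30 * (40 + 87) / 87
Vmax = 43.7931 uM/s

43.7931 uM/s


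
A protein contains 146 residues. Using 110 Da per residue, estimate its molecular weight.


MW = n_residues * 110 Da
MW = 146 * 110
MW = 16060 Da

16060 Da


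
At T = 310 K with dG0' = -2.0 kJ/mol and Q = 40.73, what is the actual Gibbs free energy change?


dG = dG0' + RT * ln(Q) / 1000
dG = -2.0 + 8.314 * 310 * ln(40.73) / 1000
dG = 7.5541 kJ/mol

7.5541 kJ/mol


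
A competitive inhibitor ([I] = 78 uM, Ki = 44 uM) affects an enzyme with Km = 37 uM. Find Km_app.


Km_app = Km * (1 + [I]/Ki)
Km_app = 37 * (1 + 78/44)
Km_app = 102.5909 uM

102.5909 uM


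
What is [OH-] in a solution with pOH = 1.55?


[OH-] = 10^(-pOH)
[OH-] = 10^(-1.55)
[OH-] = 0.0282 M

0.0282 M


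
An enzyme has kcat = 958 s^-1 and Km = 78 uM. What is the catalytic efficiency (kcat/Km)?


Catalytic efficiency = kcat / Km
= 958 / 78
= 12.2821 uM^-1*s^-1

12.2821 uM^-1*s^-1


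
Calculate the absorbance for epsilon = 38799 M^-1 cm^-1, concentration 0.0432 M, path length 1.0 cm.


A = epsilon * c * l
A = 38799 * 0.0432 * 1.0
A = 1676.1168

1676.1168


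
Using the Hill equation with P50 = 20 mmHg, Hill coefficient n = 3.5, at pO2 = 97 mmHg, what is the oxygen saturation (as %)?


Y = pO2^n / (P50^n + pO2^n)
Y = 97^3.5 / (20^3.5 + 97^3.5)
Y = 99.6%

99.6%


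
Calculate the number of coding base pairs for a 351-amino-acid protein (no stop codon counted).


Each amino acid = 1 codon = 3 bp
bp = 351 * 3 = 1053 bp

1053 bp


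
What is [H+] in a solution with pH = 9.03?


[H+] = 10^(-pH)
[H+] = 10^(-9.03)
[H+] = 9.333e-10 M

9.333e-10 M


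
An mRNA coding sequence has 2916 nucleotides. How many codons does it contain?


codons = nucleotides / 3
codons = 2916 / 3 = 972

972


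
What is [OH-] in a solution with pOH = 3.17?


[OH-] = 10^(-pOH)
[OH-] = 10^(-3.17)
[OH-] = 6.761e-04 M

6.761e-04 M


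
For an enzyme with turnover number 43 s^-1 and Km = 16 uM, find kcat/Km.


Catalytic efficiency = kcat / Km
= 43 / 16
= 2.6875 uM^-1*s^-1

2.6875 uM^-1*s^-1


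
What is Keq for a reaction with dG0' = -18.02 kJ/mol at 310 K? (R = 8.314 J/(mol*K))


Keq = exp(-dG0 * 1000 / (R * T))
Keq = exp(-(-18.02) * 1000 / (8.314 * 310))
Keq = 1087.5738

1087.5738


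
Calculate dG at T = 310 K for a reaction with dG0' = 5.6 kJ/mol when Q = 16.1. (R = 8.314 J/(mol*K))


dG = dG0' + RT * ln(Q) / 1000
dG = 5.6 + 8.314 * 310 * ln(16.1) / 1000
dG = 12.762 kJ/mol

12.762 kJ/mol
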